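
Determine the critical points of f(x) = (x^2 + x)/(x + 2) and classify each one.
f'(x) = (x^2 + 4*x + 2)/(x^2 + 4*x + 4)

Solve f'(x) = 0:
  f'(x) = (x^2 + 4*x + 2)/(x + 2)^2; the denominator is positive wherever f is defined, so f'(x) = 0 ⇔ x^2 + 4*x + 2 = 0.
  x^2 + 4*x + 2 = 0 has no rational roots; quadratic formula: x = (-4 ± √8)/2.
  ⇒ x = -2 - sqrt(2) ≈ -3.4142, -2 + sqrt(2) ≈ -0.5858

f''(x) = 4/(x^3 + 6*x^2 + 12*x + 8)
Second-derivative test at each critical point:
  f''(-3.4142) = -1.4142 < 0 → local maximum
  f''(-0.5858) = 1.4142 > 0 → local minimum

Critical points: x = -2 - sqrt(2) ≈ -3.4142 (local maximum); x = -2 + sqrt(2) ≈ -0.5858 (local minimum)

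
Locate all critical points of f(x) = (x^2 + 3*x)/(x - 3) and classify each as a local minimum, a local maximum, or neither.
f'(x) = (x^2 - 6*x - 9)/(x^2 - 6*x + 9)

Solve f'(x) = 0:
  f'(x) = (x^2 - 6*x - 9)/(x - 3)^2; the denominator is positive wherever f is defined, so f'(x) = 0 ⇔ x^2 - 6*x - 9 = 0.
  x^2 - 6*x - 9 = 0 has no rational roots; quadratic formula: x = (6 ± √72)/2.
  ⇒ x = 3 - 3*sqrt(2) ≈ -1.2426, 3 + 3*sqrt(2) ≈ 7.2426

f''(x) = 36/(x^3 - 9*x^2 + 27*x - 27)
Second-derivative test at each critical point:
  f''(-1.2426) = -0.4714 < 0 → local maximum
  f''(7.2426) = 0.4714 > 0 → local minimum

Critical points: x = 3 - 3*sqrt(2) ≈ -1.2426 (local maximum); x = 3 + 3*sqrt(2) ≈ 7.2426 (local minimum)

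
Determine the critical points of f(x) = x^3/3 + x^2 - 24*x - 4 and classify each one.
f'(x) = x^2 + 2*x - 24

Solve f'(x) = 0:
  Factor: x^2 + 2*x - 24 = (x - 4)*(x + 6) = 0.
  ⇒ x = -6, 4

f''(x) = 2*x + 2
Second-derivative test at each critical point:
  f''(-6) = -10 < 0 → local maximum
  f''(4) = 10 > 0 → local minimum

Critical points: x = -6 (local maximum); x = 4 (local minimum)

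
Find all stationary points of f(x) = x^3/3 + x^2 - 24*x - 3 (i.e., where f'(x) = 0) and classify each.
f'(x) = x^2 + 2*x - 24

Solve f'(x) = 0:
  Factor: x^2 + 2*x - 24 = (x - 4)*(x + 6) = 0.
  ⇒ x = -6, 4

f''(x) = 2*x + 2
Second-derivative test at each critical point:
  f''(-6) = -10 < 0 → local maximum
  f''(4) = 10 > 0 → local minimum

Critical points: x = -6 (local maximum); x = 4 (local minimum)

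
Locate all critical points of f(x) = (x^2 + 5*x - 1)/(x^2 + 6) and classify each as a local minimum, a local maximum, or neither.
f'(x) = (-5*x^2 + 14*x + 30)/(x^4 + 12*x^2 + 36)

Solve f'(x) = 0:
  f'(x) = -(5*x^2 - 14*x - 30)/(x^2 + 6)^2; the denominator is positive wherever f is defined, so f'(x) = 0 ⇔ -5*x^2 + 14*x + 30 = 0.
  5*x^2 - 14*x - 30 = 0 has no rational roots; quadratic formula: x = (14 ± √796)/10.
  ⇒ x = 7/5 - sqrt(199)/5 ≈ -1.4213, 7/5 + sqrt(199)/5 ≈ 4.2213

f''(x) = 2*(5*x^3 - 21*x^2 - 90*x + 42)/(x^6 + 18*x^4 + 108*x^2 + 216)
Second-derivative test at each critical point:
  f''(-1.4213) = 0.4386 > 0 → local minimum
  f''(4.2213) = -0.0497 < 0 → local maximum

Critical points: x = 7/5 - sqrt(199)/5 ≈ -1.4213 (local minimum); x = 7/5 + sqrt(199)/5 ≈ 4.2213 (local maximum)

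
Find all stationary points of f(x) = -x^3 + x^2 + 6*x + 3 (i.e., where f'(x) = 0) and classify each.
f'(x) = -3*x^2 + 2*x + 6

Solve f'(x) = 0:
  3*x^2 - 2*x - 6 = 0 has no rational roots; quadratic formula: x = (2 ± √76)/6.
  ⇒ x = 1/3 - sqrt(19)/3 ≈ -1.1196, 1/3 + sqrt(19)/3 ≈ 1.7863

f''(x) = 2 - 6*x
Second-derivative test at each critical point:
  f''(-1.1196) = 8.7178 > 0 → local minimum
  f''(1.7863) = -8.7178 < 0 → local maximum

Critical points: x = 1/3 - sqrt(19)/3 ≈ -1.1196 (local minimum); x = 1/3 + sqrt(19)/3 ≈ 1.7863 (local maximum)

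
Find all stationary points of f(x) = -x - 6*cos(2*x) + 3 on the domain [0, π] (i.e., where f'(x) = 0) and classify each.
f'(x) = 12*sin(2*x) - 1

Solve f'(x) = 0 on [0, π]:
  f'(x) = 0 ⇔ sin(2*x) = 1/12, i.e. 2*x = arcsin(1/12) + 2nπ or 2*x = π − arcsin(1/12) + 2nπ; keep the solutions lying in [0, π].
  ⇒ x = asin(1/12)/2 ≈ 0.0417, -asin(1/12)/2 + pi/2 ≈ 1.5291

f''(x) = 24*cos(2*x)
Second-derivative test at each critical point:
  f''(0.0417) = 23.9165 > 0 → local minimum
  f''(1.5291) = -23.9165 < 0 → local maximum

Critical points: x = asin(1/12)/2 ≈ 0.0417 (local minimum); x = -asin(1/12)/2 + pi/2 ≈ 1.5291 (local maximum)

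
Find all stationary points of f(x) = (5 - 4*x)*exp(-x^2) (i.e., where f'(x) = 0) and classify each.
f'(x) = 2*(x*(4*x - 5) - 2)*exp(-x^2)

Solve f'(x) = 0:
  f'(x) = (8*x^2 - 10*x - 4)·exp(-x^2) and exp(-x^2) > 0 for every x, so f'(x) = 0 ⇔ 8*x^2 - 10*x - 4 = 0.
  Factor: 8*x^2 - 10*x - 4 = 2*(4*x^2 - 5*x - 2); 4*x^2 - 5*x - 2 = 0 has no rational roots; quadratic formula: x = (5 ± √57)/8.
  ⇒ x = 5/8 - sqrt(57)/8 ≈ -0.3187, 5/8 + sqrt(57)/8 ≈ 1.5687

f''(x) = 2*(2*x^2*(5 - 4*x) + 12*x - 5)*exp(-x^2)
Second-derivative test at each critical point:
  f''(-0.3187) = -13.6411 < 0 → local maximum
  f''(1.5687) = 1.2889 > 0 → local minimum

Critical points: x = 5/8 - sqrt(57)/8 ≈ -0.3187 (local maximum); x = 5/8 + sqrt(57)/8 ≈ 1.5687 (local minimum)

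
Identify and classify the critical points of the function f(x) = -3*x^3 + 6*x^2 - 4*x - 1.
f'(x) = -9*x^2 + 12*x - 4

Solve f'(x) = 0:
  Factor: -9*x^2 + 12*x - 4 = -(3*x - 2)^2 = 0.
  ⇒ x = 2/3

f''(x) = 12 - 18*x
Second-derivative test at each critical point:
  f''(2/3) = 0, so the second-derivative test is inconclusive; use the first-derivative test: f'(5/12) = -0.5625, f'(11/12) = -0.5625 — f' is negative on both sides (no sign change) → neither a local maximum nor a local minimum

Critical points: x = 2/3 (neither)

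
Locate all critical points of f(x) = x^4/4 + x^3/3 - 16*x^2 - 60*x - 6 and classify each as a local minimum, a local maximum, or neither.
f'(x) = x^3 + x^2 - 32*x - 60

Solve f'(x) = 0:
  Factor: x^3 + x^2 - 32*x - 60 = (x - 6)*(x + 2)*(x + 5) = 0.
  ⇒ x = -5, -2, 6

f''(x) = 3*x^2 + 2*x - 32
Second-derivative test at each critical point:
  f''(-5) = 33 > 0 → local minimum
  f''(-2) = -24 < 0 → local maximum
  f''(6) = 88 > 0 → local minimum

Critical points: x = -5 (local minimum); x = -2 (local maximum); x = 6 (local minimum)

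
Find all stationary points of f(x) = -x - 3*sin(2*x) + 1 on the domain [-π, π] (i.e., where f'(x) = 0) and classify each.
f'(x) = 12*sin(x)^2 - 7

Solve f'(x) = 0 on [-π, π]:
  f'(x) = 0 ⇔ cos(2*x) = -1/6, i.e. 2*x = ±arccos(-1/6) + 2nπ; keep the solutions lying in [-π, π].
  ⇒ x = -pi + acos(-1/6)/2 ≈ -2.2725, -acos(-1/6)/2 ≈ -0.8691, acos(-1/6)/2 ≈ 0.8691, pi - acos(-1/6)/2 ≈ 2.2725

f''(x) = 12*sin(2*x)
Second-derivative test at each critical point:
  f''(-2.2725) = 11.8322 > 0 → local minimum
  f''(-0.8691) = -11.8322 < 0 → local maximum
  f''(0.8691) = 11.8322 > 0 → local minimum
  f''(2.2725) = -11.8322 < 0 → local maximum

Critical points: x = -pi + acos(-1/6)/2 ≈ -2.2725 (local minimum); x = -acos(-1/6)/2 ≈ -0.8691 (local maximum); x = acos(-1/6)/2 ≈ 0.8691 (local minimum); x = pi - acos(-1/6)/2 ≈ 2.2725 (local maximum)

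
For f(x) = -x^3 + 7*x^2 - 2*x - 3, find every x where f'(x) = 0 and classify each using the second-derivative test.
f'(x) = -3*x^2 + 14*x - 2

Solve f'(x) = 0:
  3*x^2 - 14*x + 2 = 0 has no rational roots; quadratic formula: x = (14 ± √172)/6.
  ⇒ x = 7/3 - sqrt(43)/3 ≈ 0.1475, sqrt(43)/3 + 7/3 ≈ 4.5191

f''(x) = 14 - 6*x
Second-derivative test at each critical point:
  f''(0.1475) = 13.1149 > 0 → local minimum
  f''(4.5191) = -13.1149 < 0 → local maximum

Critical points: x = 7/3 - sqrt(43)/3 ≈ 0.1475 (local minimum); x = sqrt(43)/3 + 7/3 ≈ 4.5191 (local maximum)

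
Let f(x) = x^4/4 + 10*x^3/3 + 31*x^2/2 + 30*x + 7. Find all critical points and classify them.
f'(x) = x^3 + 10*x^2 + 31*x + 30

Solve f'(x) = 0:
  Factor: x^3 + 10*x^2 + 31*x + 30 = (x + 2)*(x + 3)*(x + 5) = 0.
  ⇒ x = -5, -3, -2

f''(x) = 3*x^2 + 20*x + 31
Second-derivative test at each critical point:
  f''(-5) = 6 > 0 → local minimum
  f''(-3) = -2 < 0 → local maximum
  f''(-2) = 3 > 0 → local minimum

Critical points: x = -5 (local minimum); x = -3 (local maximum); x = -2 (local minimum)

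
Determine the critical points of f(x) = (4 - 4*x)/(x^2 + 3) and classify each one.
f'(x) = 4*(-x^2 + 2*x*(x - 1) - 3)/(x^2 + 3)^2

Solve f'(x) = 0:
  f'(x) = 4*(x - 3)*(x + 1)/(x^2 + 3)^2; the denominator is positive wherever f is defined, so f'(x) = 0 ⇔ 4*x^2 - 8*x - 12 = 0.
  Factor: 4*x^2 - 8*x - 12 = 4*(x - 3)*(x + 1) = 0.
  ⇒ x = -1, 3

f''(x) = 8*(4*x^2*(1 - x) + (3*x - 1)*(x^2 + 3))/(x^2 + 3)^3
Second-derivative test at each critical point:
  f''(-1) = -1 < 0 → local maximum
  f''(3) = 1/9 > 0 → local minimum

Critical points: x = -1 (local maximum); x = 3 (local minimum)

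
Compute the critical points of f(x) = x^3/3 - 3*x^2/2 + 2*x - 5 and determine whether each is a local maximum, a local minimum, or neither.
f'(x) = x^2 - 3*x + 2

Solve f'(x) = 0:
  Factor: x^2 - 3*x + 2 = (x - 2)*(x - 1) = 0.
  ⇒ x = 1, 2

f''(x) = 2*x - 3
Second-derivative test at each critical point:
  f''(1) = -1 < 0 → local maximum
  f''(2) = 1 > 0 → local minimum

Critical points: x = 1 (local maximum); x = 2 (local minimum)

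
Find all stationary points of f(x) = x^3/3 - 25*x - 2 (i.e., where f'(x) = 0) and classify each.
f'(x) = x^2 - 25

Solve f'(x) = 0:
  Factor: x^2 - 25 = (x - 5)*(x + 5) = 0.
  ⇒ x = -5, 5

f''(x) = 2*x
Second-derivative test at each critical point:
  f''(-5) = -10 < 0 → local maximum
  f''(5) = 10 > 0 → local minimum

Critical points: x = -5 (local maximum); x = 5 (local minimum)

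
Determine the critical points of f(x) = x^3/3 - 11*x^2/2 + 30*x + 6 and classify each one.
f'(x) = x^2 - 11*x + 30

Solve f'(x) = 0:
  Factor: x^2 - 11*x + 30 = (x - 6)*(x - 5) = 0.
  ⇒ x = 5, 6

f''(x) = 2*x - 11
Second-derivative test at each critical point:
  f''(5) = -1 < 0 → local maximum
  f''(6) = 1 > 0 → local minimum

Critical points: x = 5 (local maximum); x = 6 (local minimum)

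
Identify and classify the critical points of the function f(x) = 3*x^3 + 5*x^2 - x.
f'(x) = 9*x^2 + 10*x - 1

Solve f'(x) = 0:
  9*x^2 + 10*x - 1 = 0 has no rational roots; quadratic formula: x = (-10 ± √136)/18.
  ⇒ x = -sqrt(34)/9 - 5/9 ≈ -1.2034, -5/9 + sqrt(34)/9 ≈ 0.0923

f''(x) = 18*x + 10
Second-derivative test at each critical point:
  f''(-1.2034) = -11.6619 < 0 → local maximum
  f''(0.0923) = 11.6619 > 0 → local minimum

Critical points: x = -sqrt(34)/9 - 5/9 ≈ -1.2034 (local maximum); x = -5/9 + sqrt(34)/9 ≈ 0.0923 (local minimum)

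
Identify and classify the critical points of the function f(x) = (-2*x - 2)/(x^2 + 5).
f'(x) = 2*(-x^2 + 2*x*(x + 1) - 5)/(x^2 + 5)^2

Solve f'(x) = 0:
  f'(x) = 2*(x^2 + 2*x - 5)/(x^2 + 5)^2; the denominator is positive wherever f is defined, so f'(x) = 0 ⇔ 2*x^2 + 4*x - 10 = 0.
  Factor: 2*x^2 + 4*x - 10 = 2*(x^2 + 2*x - 5); x^2 + 2*x - 5 = 0 has no rational roots; quadratic formula: x = (-2 ± √24)/2.
  ⇒ x = -sqrt(6) - 1 ≈ -3.4495, -1 + sqrt(6) ≈ 1.4495

f''(x) = 4*(-4*x^2*(x + 1) + (3*x + 1)*(x^2 + 5))/(x^2 + 5)^3
Second-derivative test at each critical point:
  f''(-3.4495) = -0.0343 < 0 → local maximum
  f''(1.4495) = 0.1943 > 0 → local minimum

Critical points: x = -sqrt(6) - 1 ≈ -3.4495 (local maximum); x = -1 + sqrt(6) ≈ 1.4495 (local minimum)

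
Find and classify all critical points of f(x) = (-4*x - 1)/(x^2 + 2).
f'(x) = 2*(2*x^2 + x - 4)/(x^4 + 4*x^2 + 4)

Solve f'(x) = 0:
  f'(x) = 2*(2*x^2 + x - 4)/(x^2 + 2)^2; the denominator is positive wherever f is defined, so f'(x) = 0 ⇔ 4*x^2 + 2*x - 8 = 0.
  Factor: 4*x^2 + 2*x - 8 = 2*(2*x^2 + x - 4); 2*x^2 + x - 4 = 0 has no rational roots; quadratic formula: x = (-1 ± √33)/4.
  ⇒ x = -sqrt(33)/4 - 1/4 ≈ -1.6861, -1/4 + sqrt(33)/4 ≈ 1.1861

f''(x) = 2*(-4*x^2*(4*x + 1) + (12*x + 1)*(x^2 + 2))/(x^2 + 2)^3
Second-derivative test at each critical point:
  f''(-1.6861) = -0.4898 < 0 → local maximum
  f''(1.1861) = 0.9898 > 0 → local minimum

Critical points: x = -sqrt(33)/4 - 1/4 ≈ -1.6861 (local maximum); x = -1/4 + sqrt(33)/4 ≈ 1.1861 (local minimum)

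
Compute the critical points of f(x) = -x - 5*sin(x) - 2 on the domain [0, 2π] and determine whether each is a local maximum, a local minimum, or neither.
f'(x) = -5*cos(x) - 1

Solve f'(x) = 0 on [0, 2π]:
  f'(x) = 0 ⇔ cos(x) = -1/5, i.e. x = ±arccos(-1/5) + 2nπ; keep the solutions lying in [0, 2π].
  ⇒ x = acos(-1/5) ≈ 1.7722, -acos(-1/5) + 2*pi ≈ 4.5110

f''(x) = 5*sin(x)
Second-derivative test at each critical point:
  f''(1.7722) = 4.8990 > 0 → local minimum
  f''(4.5110) = -4.8990 < 0 → local maximum

Critical points: x = acos(-1/5) ≈ 1.7722 (local minimum); x = -acos(-1/5) + 2*pi ≈ 4.5110 (local maximum)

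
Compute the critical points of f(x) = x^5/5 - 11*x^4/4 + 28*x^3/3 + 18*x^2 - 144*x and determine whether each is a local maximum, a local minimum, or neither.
f'(x) = x^4 - 11*x^3 + 28*x^2 + 36*x - 144

Solve f'(x) = 0:
  Factor: x^4 - 11*x^3 + 28*x^2 + 36*x - 144 = (x - 6)*(x - 4)*(x - 3)*(x + 2) = 0.
  ⇒ x = -2, 3, 4, 6

f''(x) = 4*x^3 - 33*x^2 + 56*x + 36
Second-derivative test at each critical point:
  f''(-2) = -240 < 0 → local maximum
  f''(3) = 15 > 0 → local minimum
  f''(4) = -12 < 0 → local maximum
  f''(6) = 48 > 0 → local minimum

Critical points: x = -2 (local maximum); x = 3 (local minimum); x = 4 (local maximum); x = 6 (local minimum)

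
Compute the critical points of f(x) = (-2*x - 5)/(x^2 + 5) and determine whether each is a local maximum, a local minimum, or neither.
f'(x) = 2*(x^2 + 5*x - 5)/(x^4 + 10*x^2 + 25)

Solve f'(x) = 0:
  f'(x) = 2*(x^2 + 5*x - 5)/(x^2 + 5)^2; the denominator is positive wherever f is defined, so f'(x) = 0 ⇔ 2*x^2 + 10*x - 10 = 0.
  Factor: 2*x^2 + 10*x - 10 = 2*(x^2 + 5*x - 5); x^2 + 5*x - 5 = 0 has no rational roots; quadratic formula: x = (-5 ± √45)/2.
  ⇒ x = -3*sqrt(5)/2 - 5/2 ≈ -5.8541, -5/2 + 3*sqrt(5)/2 ≈ 0.8541

f''(x) = 2*(-4*x^2*(2*x + 5) + (6*x + 5)*(x^2 + 5))/(x^2 + 5)^3
Second-derivative test at each critical point:
  f''(-5.8541) = -0.0087 < 0 → local maximum
  f''(0.8541) = 0.4087 > 0 → local minimum

Critical points: x = -3*sqrt(5)/2 - 5/2 ≈ -5.8541 (local maximum); x = -5/2 + 3*sqrt(5)/2 ≈ 0.8541 (local minimum)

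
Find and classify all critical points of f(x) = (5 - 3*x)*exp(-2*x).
f'(x) = (6*x - 13)*exp(-2*x)

Solve f'(x) = 0:
  f'(x) = (6*x - 13)·exp(-2*x) and exp(-2*x) > 0 for every x, so f'(x) = 0 ⇔ 6*x - 13 = 0.
  6*x - 13 = 0.
  ⇒ x = 13/6

f''(x) = 4*(8 - 3*x)*exp(-2*x)
Second-derivative test at each critical point:
  f''(13/6) = 0.0787 > 0 → local minimum

Critical points: x = 13/6 (local minimum)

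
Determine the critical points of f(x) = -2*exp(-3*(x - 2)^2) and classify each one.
f'(x) = 12*(x - 2)*exp(-3*(x - 2)^2)

Solve f'(x) = 0:
  f'(x) = (12*x - 24)·exp(-3*(x - 2)^2) and exp(-3*(x - 2)^2) > 0 for every x, so f'(x) = 0 ⇔ 12*x - 24 = 0.
  Factor: 12*x - 24 = 12*(x - 2) = 0.
  ⇒ x = 2

f''(x) = 12*(1 - 6*(x - 2)^2)*exp(-3*(x - 2)^2)
Second-derivative test at each critical point:
  f''(2) = 12 > 0 → local minimum

Critical points: x = 2 (local minimum)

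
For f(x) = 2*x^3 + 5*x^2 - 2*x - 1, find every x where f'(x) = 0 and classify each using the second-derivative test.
f'(x) = 6*x^2 + 10*x - 2

Solve f'(x) = 0:
  Factor: 6*x^2 + 10*x - 2 = 2*(3*x^2 + 5*x - 1); 3*x^2 + 5*x - 1 = 0 has no rational roots; quadratic formula: x = (-5 ± √37)/6.
  ⇒ x = -sqrt(37)/6 - 5/6 ≈ -1.8471, -5/6 + sqrt(37)/6 ≈ 0.1805

f''(x) = 12*x + 10
Second-derivative test at each critical point:
  f''(-1.8471) = -12.1655 < 0 → local maximum
  f''(0.1805) = 12.1655 > 0 → local minimum

Critical points: x = -sqrt(37)/6 - 5/6 ≈ -1.8471 (local maximum); x = -5/6 + sqrt(37)/6 ≈ 0.1805 (local minimum)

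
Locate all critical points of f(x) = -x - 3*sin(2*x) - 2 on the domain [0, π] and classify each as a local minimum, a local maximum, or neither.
f'(x) = 12*sin(x)^2 - 7

Solve f'(x) = 0 on [0, π]:
  f'(x) = 0 ⇔ cos(2*x) = -1/6, i.e. 2*x = ±arccos(-1/6) + 2nπ; keep the solutions lying in [0, π].
  ⇒ x = acos(-1/6)/2 ≈ 0.8691, pi - acos(-1/6)/2 ≈ 2.2725

f''(x) = 12*sin(2*x)
Second-derivative test at each critical point:
  f''(0.8691) = 11.8322 > 0 → local minimum
  f''(2.2725) = -11.8322 < 0 → local maximum

Critical points: x = acos(-1/6)/2 ≈ 0.8691 (local minimum); x = pi - acos(-1/6)/2 ≈ 2.2725 (local maximum)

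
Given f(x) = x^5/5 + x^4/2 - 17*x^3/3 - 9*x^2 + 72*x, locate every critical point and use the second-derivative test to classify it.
f'(x) = x^4 + 2*x^3 - 17*x^2 - 18*x + 72

Solve f'(x) = 0:
  Factor: x^4 + 2*x^3 - 17*x^2 - 18*x + 72 = (x - 3)*(x - 2)*(x + 3)*(x + 4) = 0.
  ⇒ x = -4, -3, 2, 3

f''(x) = 4*x^3 + 6*x^2 - 34*x - 18
Second-derivative test at each critical point:
  f''(-4) = -42 < 0 → local maximum
  f''(-3) = 30 > 0 → local minimum
  f''(2) = -30 < 0 → local maximum
  f''(3) = 42 > 0 → local minimum

Critical points: x = -4 (local maximum); x = -3 (local minimum); x = 2 (local maximum); x = 3 (local minimum)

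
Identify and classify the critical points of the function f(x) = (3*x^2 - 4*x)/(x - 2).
f'(x) = (3*x^2 - 12*x + 8)/(x^2 - 4*x + 4)

Solve f'(x) = 0:
  f'(x) = (3*x^2 - 12*x + 8)/(x - 2)^2; the denominator is positive wherever f is defined, so f'(x) = 0 ⇔ 3*x^2 - 12*x + 8 = 0.
  3*x^2 - 12*x + 8 = 0 has no rational roots; quadratic formula: x = (12 ± √48)/6.
  ⇒ x = 2 - 2*sqrt(3)/3 ≈ 0.8453, 2*sqrt(3)/3 + 2 ≈ 3.1547

f''(x) = 8/(x^3 - 6*x^2 + 12*x - 8)
Second-derivative test at each critical point:
  f''(0.8453) = -5.1962 < 0 → local maximum
  f''(3.1547) = 5.1962 > 0 → local minimum

Critical points: x = 2 - 2*sqrt(3)/3 ≈ 0.8453 (local maximum); x = 2*sqrt(3)/3 + 2 ≈ 3.1547 (local minimum)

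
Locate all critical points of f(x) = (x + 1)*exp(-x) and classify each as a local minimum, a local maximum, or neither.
f'(x) = -x*exp(-x)

Solve f'(x) = 0:
  f'(x) = (-x)·exp(-x) and exp(-x) > 0 for every x, so f'(x) = 0 ⇔ -x = 0.
  -x = 0.
  ⇒ x = 0

f''(x) = (x - 1)*exp(-x)
Second-derivative test at each critical point:
  f''(0) = -1 < 0 → local maximum

Critical points: x = 0 (local maximum)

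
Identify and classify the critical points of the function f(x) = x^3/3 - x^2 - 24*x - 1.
f'(x) = x^2 - 2*x - 24

Solve f'(x) = 0:
  Factor: x^2 - 2*x - 24 = (x - 6)*(x + 4) = 0.
  ⇒ x = -4, 6

f''(x) = 2*x - 2
Second-derivative test at each critical point:
  f''(-4) = -10 < 0 → local maximum
  f''(6) = 10 > 0 → local minimum

Critical points: x = -4 (local maximum); x = 6 (local minimum)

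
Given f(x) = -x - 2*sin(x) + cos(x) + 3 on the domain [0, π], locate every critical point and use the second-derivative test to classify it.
f'(x) = -sin(x) - 2*cos(x) - 1

Solve f'(x) = 0 on [0, π]:
  f'(x) = 0 ⇔ -sin(x) - 2*cos(x) = 1. Write the left side as R·cos(x + φ) with R = √((-2)² + 1²) = sqrt(5), cos φ = -2*sqrt(5)/5, sin φ = sqrt(5)/5; then cos(x + φ) = sqrt(5)/5. Solve for x and keep the solutions lying in [0, π].
  ⇒ x = pi - atan(3/4) ≈ 2.4981

f''(x) = 2*sin(x) - cos(x)
Second-derivative test at each critical point:
  f''(2.4981) = 2 > 0 → local minimum

Critical points: x = pi - atan(3/4) ≈ 2.4981 (local minimum)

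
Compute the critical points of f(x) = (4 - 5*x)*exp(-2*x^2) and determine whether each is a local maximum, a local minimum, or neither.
f'(x) = (4*x*(5*x - 4) - 5)*exp(-2*x^2)

Solve f'(x) = 0:
  f'(x) = (20*x^2 - 16*x - 5)·exp(-2*x^2) and exp(-2*x^2) > 0 for every x, so f'(x) = 0 ⇔ 20*x^2 - 16*x - 5 = 0.
  20*x^2 - 16*x - 5 = 0 has no rational roots; quadratic formula: x = (16 ± √656)/40.
  ⇒ x = 2/5 - sqrt(41)/10 ≈ -0.2403, 2/5 + sqrt(41)/10 ≈ 1.0403

f''(x) = 4*(4*x^2*(4 - 5*x) + 15*x - 4)*exp(-2*x^2)
Second-derivative test at each critical point:
  f''(-0.2403) = -22.8187 < 0 → local maximum
  f''(1.0403) = 2.9405 > 0 → local minimum

Critical points: x = 2/5 - sqrt(41)/10 ≈ -0.2403 (local maximum); x = 2/5 + sqrt(41)/10 ≈ 1.0403 (local minimum)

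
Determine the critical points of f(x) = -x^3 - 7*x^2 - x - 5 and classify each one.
f'(x) = -3*x^2 - 14*x - 1

Solve f'(x) = 0:
  3*x^2 + 14*x + 1 = 0 has no rational roots; quadratic formula: x = (-14 ± √184)/6.
  ⇒ x = -7/3 - sqrt(46)/3 ≈ -4.5941, -7/3 + sqrt(46)/3 ≈ -0.0726

f''(x) = -6*x - 14
Second-derivative test at each critical point:
  f''(-4.5941) = 13.5647 > 0 → local minimum
  f''(-0.0726) = -13.5647 < 0 → local maximum

Critical points: x = -7/3 - sqrt(46)/3 ≈ -4.5941 (local minimum); x = -7/3 + sqrt(46)/3 ≈ -0.0726 (local maximum)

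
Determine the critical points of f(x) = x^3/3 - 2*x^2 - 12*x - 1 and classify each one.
f'(x) = x^2 - 4*x - 12

Solve f'(x) = 0:
  Factor: x^2 - 4*x - 12 = (x - 6)*(x + 2) = 0.
  ⇒ x = -2, 6

f''(x) = 2*x - 4
Second-derivative test at each critical point:
  f''(-2) = -8 < 0 → local maximum
  f''(6) = 8 > 0 → local minimum

Critical points: x = -2 (local maximum); x = 6 (local minimum)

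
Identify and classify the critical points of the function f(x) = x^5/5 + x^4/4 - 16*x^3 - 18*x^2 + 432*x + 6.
f'(x) = x^4 + x^3 - 48*x^2 - 36*x + 432

Solve f'(x) = 0:
  Factor: x^4 + x^3 - 48*x^2 - 36*x + 432 = (x - 6)*(x - 3)*(x + 4)*(x + 6) = 0.
  ⇒ x = -6, -4, 3, 6

f''(x) = 4*x^3 + 3*x^2 - 96*x - 36
Second-derivative test at each critical point:
  f''(-6) = -216 < 0 → local maximum
  f''(-4) = 140 > 0 → local minimum
  f''(3) = -189 < 0 → local maximum
  f''(6) = 360 > 0 → local minimum

Critical points: x = -6 (local maximum); x = -4 (local minimum); x = 3 (local maximum); x = 6 (local minimum)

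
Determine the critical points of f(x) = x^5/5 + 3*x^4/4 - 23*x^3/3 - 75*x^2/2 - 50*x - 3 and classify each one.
f'(x) = x^4 + 3*x^3 - 23*x^2 - 75*x - 50

Solve f'(x) = 0:
  Factor: x^4 + 3*x^3 - 23*x^2 - 75*x - 50 = (x - 5)*(x + 1)*(x + 2)*(x + 5) = 0.
  ⇒ x = -5, -2, -1, 5

f''(x) = 4*x^3 + 9*x^2 - 46*x - 75
Second-derivative test at each critical point:
  f''(-5) = -120 < 0 → local maximum
  f''(-2) = 21 > 0 → local minimum
  f''(-1) = -24 < 0 → local maximum
  f''(5) = 420 > 0 → local minimum

Critical points: x = -5 (local maximum); x = -2 (local minimum); x = -1 (local maximum); x = 5 (local minimum)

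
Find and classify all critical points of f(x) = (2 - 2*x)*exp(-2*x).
f'(x) = 2*(2*x - 3)*exp(-2*x)

Solve f'(x) = 0:
  f'(x) = (4*x - 6)·exp(-2*x) and exp(-2*x) > 0 for every x, so f'(x) = 0 ⇔ 4*x - 6 = 0.
  Factor: 4*x - 6 = 2*(2*x - 3) = 0.
  ⇒ x = 3/2

f''(x) = 8*(2 - x)*exp(-2*x)
Second-derivative test at each critical point:
  f''(3/2) = 0.1991 > 0 → local minimum

Critical points: x = 3/2 (local minimum)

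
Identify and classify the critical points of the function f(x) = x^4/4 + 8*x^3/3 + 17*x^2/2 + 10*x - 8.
f'(x) = x^3 + 8*x^2 + 17*x + 10

Solve f'(x) = 0:
  Factor: x^3 + 8*x^2 + 17*x + 10 = (x + 1)*(x + 2)*(x + 5) = 0.
  ⇒ x = -5, -2, -1

f''(x) = 3*x^2 + 16*x + 17
Second-derivative test at each critical point:
  f''(-5) = 12 > 0 → local minimum
  f''(-2) = -3 < 0 → local maximum
  f''(-1) = 4 > 0 → local minimum

Critical points: x = -5 (local minimum); x = -2 (local maximum); x = -1 (local minimum)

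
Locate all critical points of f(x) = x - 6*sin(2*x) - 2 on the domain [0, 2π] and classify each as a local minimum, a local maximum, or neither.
f'(x) = 1 - 12*cos(2*x)

Solve f'(x) = 0 on [0, 2π]:
  f'(x) = 0 ⇔ cos(2*x) = 1/12, i.e. 2*x = ±arccos(1/12) + 2nπ; keep the solutions lying in [0, 2π].
  ⇒ x = acos(1/12)/2 ≈ 0.7437, pi - acos(1/12)/2 ≈ 2.3979, acos(1/12)/2 + pi ≈ 3.8853, -acos(1/12)/2 + 2*pi ≈ 5.5395

f''(x) = 24*sin(2*x)
Second-derivative test at each critical point:
  f''(0.7437) = 23.9165 > 0 → local minimum
  f''(2.3979) = -23.9165 < 0 → local maximum
  f''(3.8853) = 23.9165 > 0 → local minimum
  f''(5.5395) = -23.9165 < 0 → local maximum

Critical points: x = acos(1/12)/2 ≈ 0.7437 (local minimum); x = pi - acos(1/12)/2 ≈ 2.3979 (local maximum); x = acos(1/12)/2 + pi ≈ 3.8853 (local minimum); x = -acos(1/12)/2 + 2*pi ≈ 5.5395 (local maximum)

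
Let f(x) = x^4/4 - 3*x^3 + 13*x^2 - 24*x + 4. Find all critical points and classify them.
f'(x) = x^3 - 9*x^2 + 26*x - 24

Solve f'(x) = 0:
  Factor: x^3 - 9*x^2 + 26*x - 24 = (x - 4)*(x - 3)*(x - 2) = 0.
  ⇒ x = 2, 3, 4

f''(x) = 3*x^2 - 18*x + 26
Second-derivative test at each critical point:
  f''(2) = 2 > 0 → local minimum
  f''(3) = -1 < 0 → local maximum
  f''(4) = 2 > 0 → local minimum

Critical points: x = 2 (local minimum); x = 3 (local maximum); x = 4 (local minimum)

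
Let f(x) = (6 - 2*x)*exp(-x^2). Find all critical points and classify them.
f'(x) = 2*(2*x*(x - 3) - 1)*exp(-x^2)

Solve f'(x) = 0:
  f'(x) = (4*x^2 - 12*x - 2)·exp(-x^2) and exp(-x^2) > 0 for every x, so f'(x) = 0 ⇔ 4*x^2 - 12*x - 2 = 0.
  Factor: 4*x^2 - 12*x - 2 = 2*(2*x^2 - 6*x - 1); 2*x^2 - 6*x - 1 = 0 has no rational roots; quadratic formula: x = (6 ± √44)/4.
  ⇒ x = 3/2 - sqrt(11)/2 ≈ -0.1583, 3/2 + sqrt(11)/2 ≈ 3.1583

f''(x) = 4*(2*x^2*(3 - x) + 3*x - 3)*exp(-x^2)
Second-derivative test at each critical point:
  f''(-0.1583) = -12.9381 < 0 → local maximum
  f''(3.1583) = 0.0006 > 0 → local minimum

Critical points: x = 3/2 - sqrt(11)/2 ≈ -0.1583 (local maximum); x = 3/2 + sqrt(11)/2 ≈ 3.1583 (local minimum)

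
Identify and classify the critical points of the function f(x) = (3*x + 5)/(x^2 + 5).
f'(x) = (-3*x^2 - 10*x + 15)/(x^4 + 10*x^2 + 25)

Solve f'(x) = 0:
  f'(x) = -(3*x^2 + 10*x - 15)/(x^2 + 5)^2; the denominator is positive wherever f is defined, so f'(x) = 0 ⇔ -3*x^2 - 10*x + 15 = 0.
  3*x^2 + 10*x - 15 = 0 has no rational roots; quadratic formula: x = (-10 ± √280)/6.
  ⇒ x = -sqrt(70)/3 - 5/3 ≈ -4.4555, -5/3 + sqrt(70)/3 ≈ 1.1222

f''(x) = 2*(4*x^2*(3*x + 5) - (9*x + 5)*(x^2 + 5))/(x^2 + 5)^3
Second-derivative test at each critical point:
  f''(-4.4555) = 0.0271 > 0 → local minimum
  f''(1.1222) = -0.4271 < 0 → local maximum

Critical points: x = -sqrt(70)/3 - 5/3 ≈ -4.4555 (local minimum); x = -5/3 + sqrt(70)/3 ≈ 1.1222 (local maximum)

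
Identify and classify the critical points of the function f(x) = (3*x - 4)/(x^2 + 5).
f'(x) = (-3*x^2 + 8*x + 15)/(x^4 + 10*x^2 + 25)

Solve f'(x) = 0:
  f'(x) = -(3*x^2 - 8*x - 15)/(x^2 + 5)^2; the denominator is positive wherever f is defined, so f'(x) = 0 ⇔ -3*x^2 + 8*x + 15 = 0.
  3*x^2 - 8*x - 15 = 0 has no rational roots; quadratic formula: x = (8 ± √244)/6.
  ⇒ x = 4/3 - sqrt(61)/3 ≈ -1.2701, 4/3 + sqrt(61)/3 ≈ 3.9367

f''(x) = 2*(4*x^2*(3*x - 4) + (4 - 9*x)*(x^2 + 5))/(x^2 + 5)^3
Second-derivative test at each critical point:
  f''(-1.2701) = 0.3572 > 0 → local minimum
  f''(3.9367) = -0.0372 < 0 → local maximum

Critical points: x = 4/3 - sqrt(61)/3 ≈ -1.2701 (local minimum); x = 4/3 + sqrt(61)/3 ≈ 3.9367 (local maximum)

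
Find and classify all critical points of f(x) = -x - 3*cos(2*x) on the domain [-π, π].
f'(x) = 6*sin(2*x) - 1

Solve f'(x) = 0 on [-π, π]:
  f'(x) = 0 ⇔ sin(2*x) = 1/6, i.e. 2*x = arcsin(1/6) + 2nπ or 2*x = π − arcsin(1/6) + 2nπ; keep the solutions lying in [-π, π].
  ⇒ x = -pi + asin(1/6)/2 ≈ -3.0579, -pi/2 - asin(1/6)/2 ≈ -1.6545, asin(1/6)/2 ≈ 0.0837, -asin(1/6)/2 + pi/2 ≈ 1.4871

f''(x) = 12*cos(2*x)
Second-derivative test at each critical point:
  f''(-3.0579) = 11.8322 > 0 → local minimum
  f''(-1.6545) = -11.8322 < 0 → local maximum
  f''(0.0837) = 11.8322 > 0 → local minimum
  f''(1.4871) = -11.8322 < 0 → local maximum

Critical points: x = -pi + asin(1/6)/2 ≈ -3.0579 (local minimum); x = -pi/2 - asin(1/6)/2 ≈ -1.6545 (local maximum); x = asin(1/6)/2 ≈ 0.0837 (local minimum); x = -asin(1/6)/2 + pi/2 ≈ 1.4871 (local maximum)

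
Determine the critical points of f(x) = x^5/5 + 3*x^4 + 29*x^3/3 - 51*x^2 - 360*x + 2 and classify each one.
f'(x) = x^4 + 12*x^3 + 29*x^2 - 102*x - 360

Solve f'(x) = 0:
  Factor: x^4 + 12*x^3 + 29*x^2 - 102*x - 360 = (x - 3)*(x + 4)*(x + 5)*(x + 6) = 0.
  ⇒ x = -6, -5, -4, 3

f''(x) = 4*x^3 + 36*x^2 + 58*x - 102
Second-derivative test at each critical point:
  f''(-6) = -18 < 0 → local maximum
  f''(-5) = 8 > 0 → local minimum
  f''(-4) = -14 < 0 → local maximum
  f''(3) = 504 > 0 → local minimum

Critical points: x = -6 (local maximum); x = -5 (local minimum); x = -4 (local maximum); x = 3 (local minimum)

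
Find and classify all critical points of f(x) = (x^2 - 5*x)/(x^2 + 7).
f'(x) = (5*x^2 + 14*x - 35)/(x^4 + 14*x^2 + 49)

Solve f'(x) = 0:
  f'(x) = (5*x^2 + 14*x - 35)/(x^2 + 7)^2; the denominator is positive wherever f is defined, so f'(x) = 0 ⇔ 5*x^2 + 14*x - 35 = 0.
  5*x^2 + 14*x - 35 = 0 has no rational roots; quadratic formula: x = (-14 ± √896)/10.
  ⇒ x = -4*sqrt(14)/5 - 7/5 ≈ -4.3933, -7/5 + 4*sqrt(14)/5 ≈ 1.5933

f''(x) = 2*(-5*x^3 - 21*x^2 + 105*x + 49)/(x^6 + 21*x^4 + 147*x^2 + 343)
Second-derivative test at each critical point:
  f''(-4.3933) = -0.0433 < 0 → local maximum
  f''(1.5933) = 0.3290 > 0 → local minimum

Critical points: x = -4*sqrt(14)/5 - 7/5 ≈ -4.3933 (local maximum); x = -7/5 + 4*sqrt(14)/5 ≈ 1.5933 (local minimum)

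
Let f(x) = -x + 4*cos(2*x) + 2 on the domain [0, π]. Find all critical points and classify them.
f'(x) = -8*sin(2*x) - 1

Solve f'(x) = 0 on [0, π]:
  f'(x) = 0 ⇔ sin(2*x) = -1/8, i.e. 2*x = arcsin(-1/8) + 2nπ or 2*x = π − arcsin(-1/8) + 2nπ; keep the solutions lying in [0, π].
  ⇒ x = asin(1/8)/2 + pi/2 ≈ 1.6335, pi - asin(1/8)/2 ≈ 3.0789

f''(x) = -16*cos(2*x)
Second-derivative test at each critical point:
  f''(1.6335) = 15.8745 > 0 → local minimum
  f''(3.0789) = -15.8745 < 0 → local maximum

Critical points: x = asin(1/8)/2 + pi/2 ≈ 1.6335 (local minimum); x = pi - asin(1/8)/2 ≈ 3.0789 (local maximum)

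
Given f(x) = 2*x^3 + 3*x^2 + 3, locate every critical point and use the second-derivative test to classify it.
f'(x) = 6*x*(x + 1)

Solve f'(x) = 0:
  Factor: 6*x^2 + 6*x = 6*x*(x + 1) = 0.
  ⇒ x = -1, 0

f''(x) = 12*x + 6
Second-derivative test at each critical point:
  f''(-1) = -6 < 0 → local maximum
  f''(0) = 6 > 0 → local minimum

Critical points: x = -1 (local maximum); x = 0 (local minimum)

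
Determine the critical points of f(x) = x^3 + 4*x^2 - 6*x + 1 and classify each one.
f'(x) = 3*x^2 + 8*x - 6

Solve f'(x) = 0:
  3*x^2 + 8*x - 6 = 0 has no rational roots; quadratic formula: x = (-8 ± √136)/6.
  ⇒ x = -sqrt(34)/3 - 4/3 ≈ -3.2770, -4/3 + sqrt(34)/3 ≈ 0.6103

f''(x) = 6*x + 8
Second-derivative test at each critical point:
  f''(-3.2770) = -11.6619 < 0 → local maximum
  f''(0.6103) = 11.6619 > 0 → local minimum

Critical points: x = -sqrt(34)/3 - 4/3 ≈ -3.2770 (local maximum); x = -4/3 + sqrt(34)/3 ≈ 0.6103 (local minimum)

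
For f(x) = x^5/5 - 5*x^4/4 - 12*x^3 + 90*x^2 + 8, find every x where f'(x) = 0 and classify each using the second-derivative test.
f'(x) = x*(x^3 - 5*x^2 - 36*x + 180)

Solve f'(x) = 0:
  Factor: x^4 - 5*x^3 - 36*x^2 + 180*x = x*(x - 6)*(x - 5)*(x + 6) = 0.
  ⇒ x = -6, 0, 5, 6

f''(x) = 4*x^3 - 15*x^2 - 72*x + 180
Second-derivative test at each critical point:
  f''(-6) = -792 < 0 → local maximum
  f''(0) = 180 > 0 → local minimum
  f''(5) = -55 < 0 → local maximum
  f''(6) = 72 > 0 → local minimum

Critical points: x = -6 (local maximum); x = 0 (local minimum); x = 5 (local maximum); x = 6 (local minimum)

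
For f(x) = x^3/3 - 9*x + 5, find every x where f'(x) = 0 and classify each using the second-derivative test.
f'(x) = x^2 - 9

Solve f'(x) = 0:
  Factor: x^2 - 9 = (x - 3)*(x + 3) = 0.
  ⇒ x = -3, 3

f''(x) = 2*x
Second-derivative test at each critical point:
  f''(-3) = -6 < 0 → local maximum
  f''(3) = 6 > 0 → local minimum

Critical points: x = -3 (local maximum); x = 3 (local minimum)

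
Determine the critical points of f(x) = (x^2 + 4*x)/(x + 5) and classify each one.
f'(x) = (x^2 + 10*x + 20)/(x^2 + 10*x + 25)

Solve f'(x) = 0:
  f'(x) = (x^2 + 10*x + 20)/(x + 5)^2; the denominator is positive wherever f is defined, so f'(x) = 0 ⇔ x^2 + 10*x + 20 = 0.
  x^2 + 10*x + 20 = 0 has no rational roots; quadratic formula: x = (-10 ± √20)/2.
  ⇒ x = -5 - sqrt(5) ≈ -7.2361, -5 + sqrt(5) ≈ -2.7639

f''(x) = 10/(x^3 + 15*x^2 + 75*x + 125)
Second-derivative test at each critical point:
  f''(-7.2361) = -0.8944 < 0 → local maximum
  f''(-2.7639) = 0.8944 > 0 → local minimum

Critical points: x = -5 - sqrt(5) ≈ -7.2361 (local maximum); x = -5 + sqrt(5) ≈ -2.7639 (local minimum)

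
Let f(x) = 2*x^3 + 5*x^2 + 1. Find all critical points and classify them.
f'(x) = 2*x*(3*x + 5)

Solve f'(x) = 0:
  Factor: 6*x^2 + 10*x = 2*x*(3*x + 5) = 0.
  ⇒ x = -5/3, 0

f''(x) = 12*x + 10
Second-derivative test at each critical point:
  f''(-5/3) = -10 < 0 → local maximum
  f''(0) = 10 > 0 → local minimum

Critical points: x = -5/3 (local maximum); x = 0 (local minimum)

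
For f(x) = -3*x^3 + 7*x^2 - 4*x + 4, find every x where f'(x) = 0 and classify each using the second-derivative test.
f'(x) = -9*x^2 + 14*x - 4

Solve f'(x) = 0:
  9*x^2 - 14*x + 4 = 0 has no rational roots; quadratic formula: x = (14 ± √52)/18.
  ⇒ x = 7/9 - sqrt(13)/9 ≈ 0.3772, sqrt(13)/9 + 7/9 ≈ 1.1784

f''(x) = 14 - 18*x
Second-derivative test at each critical point:
  f''(0.3772) = 7.2111 > 0 → local minimum
  f''(1.1784) = -7.2111 < 0 → local maximum

Critical points: x = 7/9 - sqrt(13)/9 ≈ 0.3772 (local minimum); x = sqrt(13)/9 + 7/9 ≈ 1.1784 (local maximum)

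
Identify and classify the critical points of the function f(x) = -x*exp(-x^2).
f'(x) = (2*x^2 - 1)*exp(-x^2)

Solve f'(x) = 0:
  f'(x) = (2*x^2 - 1)·exp(-x^2) and exp(-x^2) > 0 for every x, so f'(x) = 0 ⇔ 2*x^2 - 1 = 0.
  2*x^2 - 1 = 0 has no rational roots; quadratic formula: x = (0 ± √8)/4.
  ⇒ x = -sqrt(2)/2 ≈ -0.7071, sqrt(2)/2 ≈ 0.7071

f''(x) = (-4*x^3 + 6*x)*exp(-x^2)
Second-derivative test at each critical point:
  f''(-0.7071) = -1.7155 < 0 → local maximum
  f''(0.7071) = 1.7155 > 0 → local minimum

Critical points: x = -sqrt(2)/2 ≈ -0.7071 (local maximum); x = sqrt(2)/2 ≈ 0.7071 (local minimum)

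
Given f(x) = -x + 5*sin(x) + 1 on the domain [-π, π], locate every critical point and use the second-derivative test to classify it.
f'(x) = 5*cos(x) - 1

Solve f'(x) = 0 on [-π, π]:
  f'(x) = 0 ⇔ cos(x) = 1/5, i.e. x = ±arccos(1/5) + 2nπ; keep the solutions lying in [-π, π].
  ⇒ x = -acos(1/5) ≈ -1.3694, acos(1/5) ≈ 1.3694

f''(x) = -5*sin(x)
Second-derivative test at each critical point:
  f''(-1.3694) = 4.8990 > 0 → local minimum
  f''(1.3694) = -4.8990 < 0 → local maximum

Critical points: x = -acos(1/5) ≈ -1.3694 (local minimum); x = acos(1/5) ≈ 1.3694 (local maximum)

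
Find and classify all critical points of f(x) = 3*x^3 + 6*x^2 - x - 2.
f'(x) = 9*x^2 + 12*x - 1

Solve f'(x) = 0:
  9*x^2 + 12*x - 1 = 0 has no rational roots; quadratic formula: x = (-12 ± √180)/18.
  ⇒ x = -sqrt(5)/3 - 2/3 ≈ -1.4120, -2/3 + sqrt(5)/3 ≈ 0.0787

f''(x) = 18*x + 12
Second-derivative test at each critical point:
  f''(-1.4120) = -13.4164 < 0 → local maximum
  f''(0.0787) = 13.4164 > 0 → local minimum

Critical points: x = -sqrt(5)/3 - 2/3 ≈ -1.4120 (local maximum); x = -2/3 + sqrt(5)/3 ≈ 0.0787 (local minimum)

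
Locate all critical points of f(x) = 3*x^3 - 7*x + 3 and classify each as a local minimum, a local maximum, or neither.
f'(x) = 9*x^2 - 7

Solve f'(x) = 0:
  9*x^2 - 7 = 0 has no rational roots; quadratic formula: x = (0 ± √252)/18.
  ⇒ x = -sqrt(7)/3 ≈ -0.8819, sqrt(7)/3 ≈ 0.8819

f''(x) = 18*x
Second-derivative test at each critical point:
  f''(-0.8819) = -15.8745 < 0 → local maximum
  f''(0.8819) = 15.8745 > 0 → local minimum

Critical points: x = -sqrt(7)/3 ≈ -0.8819 (local maximum); x = sqrt(7)/3 ≈ 0.8819 (local minimum)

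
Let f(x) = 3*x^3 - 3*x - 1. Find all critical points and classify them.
f'(x) = 9*x^2 - 3

Solve f'(x) = 0:
  Factor: 9*x^2 - 3 = 3*(3*x^2 - 1); 3*x^2 - 1 = 0 has no rational roots; quadratic formula: x = (0 ± √12)/6.
  ⇒ x = -sqrt(3)/3 ≈ -0.5774, sqrt(3)/3 ≈ 0.5774

f''(x) = 18*x
Second-derivative test at each critical point:
  f''(-0.5774) = -10.3923 < 0 → local maximum
  f''(0.5774) = 10.3923 > 0 → local minimum

Critical points: x = -sqrt(3)/3 ≈ -0.5774 (local maximum); x = sqrt(3)/3 ≈ 0.5774 (local minimum)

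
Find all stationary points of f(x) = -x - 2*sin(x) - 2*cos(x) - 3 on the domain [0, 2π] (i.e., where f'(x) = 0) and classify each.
f'(x) = -2*sqrt(2)*cos(x + pi/4) - 1

Solve f'(x) = 0 on [0, 2π]:
  f'(x) = 0 ⇔ 2*sin(x) - 2*cos(x) = 1. Write the left side as R·cos(x + φ) with R = √((-2)² + (-2)²) = 2*sqrt(2), cos φ = -sqrt(2)/2, sin φ = -sqrt(2)/2; then cos(x + φ) = sqrt(2)/4. Solve for x and keep the solutions lying in [0, 2π].
  ⇒ x = atan((1 + sqrt(7))/(-1 + sqrt(7))) ≈ 1.1468, atan((1 - sqrt(7))/(-sqrt(7) - 1)) + pi ≈ 3.5656

f''(x) = 2*sqrt(2)*sin(x + pi/4)
Second-derivative test at each critical point:
  f''(1.1468) = 2.6458 > 0 → local minimum
  f''(3.5656) = -2.6458 < 0 → local maximum

Critical points: x = atan((1 + sqrt(7))/(-1 + sqrt(7))) ≈ 1.1468 (local minimum); x = atan((1 - sqrt(7))/(-sqrt(7) - 1)) + pi ≈ 3.5656 (local maximum)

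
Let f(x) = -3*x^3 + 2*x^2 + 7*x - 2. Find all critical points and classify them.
f'(x) = -9*x^2 + 4*x + 7

Solve f'(x) = 0:
  9*x^2 - 4*x - 7 = 0 has no rational roots; quadratic formula: x = (4 ± √268)/18.
  ⇒ x = 2/9 - sqrt(67)/9 ≈ -0.6873, 2/9 + sqrt(67)/9 ≈ 1.1317

f''(x) = 4 - 18*x
Second-derivative test at each critical point:
  f''(-0.6873) = 16.3707 > 0 → local minimum
  f''(1.1317) = -16.3707 < 0 → local maximum

Critical points: x = 2/9 - sqrt(67)/9 ≈ -0.6873 (local minimum); x = 2/9 + sqrt(67)/9 ≈ 1.1317 (local maximum)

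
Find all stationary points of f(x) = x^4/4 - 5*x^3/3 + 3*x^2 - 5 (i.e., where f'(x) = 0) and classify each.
f'(x) = x*(x^2 - 5*x + 6)

Solve f'(x) = 0:
  Factor: x^3 - 5*x^2 + 6*x = x*(x - 3)*(x - 2) = 0.
  ⇒ x = 0, 2, 3

f''(x) = 3*x^2 - 10*x + 6
Second-derivative test at each critical point:
  f''(0) = 6 > 0 → local minimum
  f''(2) = -2 < 0 → local maximum
  f''(3) = 3 > 0 → local minimum

Critical points: x = 0 (local minimum); x = 2 (local maximum); x = 3 (local minimum)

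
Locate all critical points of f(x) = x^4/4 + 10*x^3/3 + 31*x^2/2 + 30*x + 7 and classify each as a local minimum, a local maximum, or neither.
f'(x) = x^3 + 10*x^2 + 31*x + 30

Solve f'(x) = 0:
  Factor: x^3 + 10*x^2 + 31*x + 30 = (x + 2)*(x + 3)*(x + 5) = 0.
  ⇒ x = -5, -3, -2

f''(x) = 3*x^2 + 20*x + 31
Second-derivative test at each critical point:
  f''(-5) = 6 > 0 → local minimum
  f''(-3) = -2 < 0 → local maximum
  f''(-2) = 3 > 0 → local minimum

Critical points: x = -5 (local minimum); x = -3 (local maximum); x = -2 (local minimum)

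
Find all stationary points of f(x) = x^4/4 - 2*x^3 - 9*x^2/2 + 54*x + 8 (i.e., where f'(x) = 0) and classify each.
f'(x) = x^3 - 6*x^2 - 9*x + 54

Solve f'(x) = 0:
  Factor: x^3 - 6*x^2 - 9*x + 54 = (x - 6)*(x - 3)*(x + 3) = 0.
  ⇒ x = -3, 3, 6

f''(x) = 3*x^2 - 12*x - 9
Second-derivative test at each critical point:
  f''(-3) = 54 > 0 → local minimum
  f''(3) = -18 < 0 → local maximum
  f''(6) = 27 > 0 → local minimum

Critical points: x = -3 (local minimum); x = 3 (local maximum); x = 6 (local minimum)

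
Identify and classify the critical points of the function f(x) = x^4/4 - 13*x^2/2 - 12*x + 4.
f'(x) = x^3 - 13*x - 12

Solve f'(x) = 0:
  Factor: x^3 - 13*x - 12 = (x - 4)*(x + 1)*(x + 3) = 0.
  ⇒ x = -3, -1, 4

f''(x) = 3*x^2 - 13
Second-derivative test at each critical point:
  f''(-3) = 14 > 0 → local minimum
  f''(-1) = -10 < 0 → local maximum
  f''(4) = 35 > 0 → local minimum

Critical points: x = -3 (local minimum); x = -1 (local maximum); x = 4 (local minimum)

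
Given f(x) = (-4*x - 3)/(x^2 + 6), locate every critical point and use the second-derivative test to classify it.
f'(x) = 2*(2*x^2 + 3*x - 12)/(x^4 + 12*x^2 + 36)

Solve f'(x) = 0:
  f'(x) = 2*(2*x^2 + 3*x - 12)/(x^2 + 6)^2; the denominator is positive wherever f is defined, so f'(x) = 0 ⇔ 4*x^2 + 6*x - 24 = 0.
  Factor: 4*x^2 + 6*x - 24 = 2*(2*x^2 + 3*x - 12); 2*x^2 + 3*x - 12 = 0 has no rational roots; quadratic formula: x = (-3 ± √105)/4.
  ⇒ x = -sqrt(105)/4 - 3/4 ≈ -3.3117, -3/4 + sqrt(105)/4 ≈ 1.8117

f''(x) = 2*(-4*x^2*(4*x + 3) + 3*(4*x + 1)*(x^2 + 6))/(x^2 + 6)^3
Second-derivative test at each critical point:
  f''(-3.3117) = -0.0712 < 0 → local maximum
  f''(1.8117) = 0.2379 > 0 → local minimum

Critical points: x = -sqrt(105)/4 - 3/4 ≈ -3.3117 (local maximum); x = -3/4 + sqrt(105)/4 ≈ 1.8117 (local minimum)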